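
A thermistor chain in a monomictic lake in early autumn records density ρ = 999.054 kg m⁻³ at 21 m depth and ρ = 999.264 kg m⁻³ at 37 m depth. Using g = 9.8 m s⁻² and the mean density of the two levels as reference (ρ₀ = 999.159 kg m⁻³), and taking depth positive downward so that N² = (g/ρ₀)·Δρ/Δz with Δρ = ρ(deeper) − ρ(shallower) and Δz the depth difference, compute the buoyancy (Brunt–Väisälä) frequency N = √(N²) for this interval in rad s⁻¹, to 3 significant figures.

0.0113 rad s⁻¹

Δρ = 999.264 − 999.054 = 0.210 kg m⁻³ over Δz = 37 − 21 = 16 m.
N² = (9.8/999.159) × (0.210/16) = 1.2873 × 10⁻⁴ s⁻².
N = √(1.2873 × 10⁻⁴) = 0.011346 rad s⁻¹ ≈ 0.0113 rad s⁻¹.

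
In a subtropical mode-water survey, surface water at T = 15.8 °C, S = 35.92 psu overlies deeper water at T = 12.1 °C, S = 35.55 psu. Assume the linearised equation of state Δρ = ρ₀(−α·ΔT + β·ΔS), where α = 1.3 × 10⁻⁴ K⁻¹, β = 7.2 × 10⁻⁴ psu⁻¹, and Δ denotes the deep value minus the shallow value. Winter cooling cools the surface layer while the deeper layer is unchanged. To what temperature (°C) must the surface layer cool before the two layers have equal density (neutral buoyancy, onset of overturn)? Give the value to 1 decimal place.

Neutral buoyancy requires Δρ = 0, i.e. −α(T_deep − T_surf′) + β(S_deep − S_surf) = 0.
T_surf′ = T_deep − (β/α)·ΔS = 12.1 − (7.2 × 10⁻⁴/1.3 × 10⁻⁴)·(-0.37) = 14.149 °C.
Cooling required: 15.8 − (14.149) = 1.651 °C.

14.1 °C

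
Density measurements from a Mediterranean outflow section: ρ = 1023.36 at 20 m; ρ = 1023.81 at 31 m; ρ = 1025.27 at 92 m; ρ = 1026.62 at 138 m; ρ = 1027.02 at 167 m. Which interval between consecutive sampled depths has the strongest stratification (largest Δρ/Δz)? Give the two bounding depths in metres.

20–31 m

Compute the density gradient over each adjacent pair:
  20–31 m: Δρ/Δz = 0.45/11 = 0.041 kg m⁻⁴
  31–92 m: Δρ/Δz = 1.46/61 = 0.024 kg m⁻⁴
  92–138 m: Δρ/Δz = 1.35/46 = 0.029 kg m⁻⁴
  138–167 m: Δρ/Δz = 0.40/29 = 0.014 kg m⁻⁴
The largest gradient is in the 20–31 m interval — the pycnocline.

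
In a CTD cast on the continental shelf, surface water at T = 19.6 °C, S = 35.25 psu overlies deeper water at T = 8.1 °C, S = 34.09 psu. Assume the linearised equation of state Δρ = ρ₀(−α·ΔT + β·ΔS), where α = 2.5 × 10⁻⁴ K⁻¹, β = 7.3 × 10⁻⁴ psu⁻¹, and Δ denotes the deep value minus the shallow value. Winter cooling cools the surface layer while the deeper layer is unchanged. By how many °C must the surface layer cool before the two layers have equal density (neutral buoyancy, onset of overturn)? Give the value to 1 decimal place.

8.1 °C

Neutral buoyancy requires Δρ = 0, i.e. −α(T_deep − T_surf′) + β(S_deep − S_surf) = 0.
T_surf′ = T_deep − (β/α)·ΔS = 8.1 − (7.3 × 10⁻⁴/2.5 × 10⁻⁴)·(-1.16) = 11.487 °C.
Cooling required: 19.6 − (11.487) = 8.113 °C.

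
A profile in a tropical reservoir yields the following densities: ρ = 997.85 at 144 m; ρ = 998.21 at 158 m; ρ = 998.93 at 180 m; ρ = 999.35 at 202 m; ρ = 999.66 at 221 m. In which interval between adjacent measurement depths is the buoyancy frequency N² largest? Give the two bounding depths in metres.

158–180 m

Compute the density gradient over each adjacent pair:
  144–158 m: Δρ/Δz = 0.36/14 = 0.026 kg m⁻⁴
  158–180 m: Δρ/Δz = 0.72/22 = 0.033 kg m⁻⁴
  180–202 m: Δρ/Δz = 0.42/22 = 0.019 kg m⁻⁴
  202–221 m: Δρ/Δz = 0.31/19 = 0.016 kg m⁻⁴
The largest gradient is in the 158–180 m interval — the pycnocline.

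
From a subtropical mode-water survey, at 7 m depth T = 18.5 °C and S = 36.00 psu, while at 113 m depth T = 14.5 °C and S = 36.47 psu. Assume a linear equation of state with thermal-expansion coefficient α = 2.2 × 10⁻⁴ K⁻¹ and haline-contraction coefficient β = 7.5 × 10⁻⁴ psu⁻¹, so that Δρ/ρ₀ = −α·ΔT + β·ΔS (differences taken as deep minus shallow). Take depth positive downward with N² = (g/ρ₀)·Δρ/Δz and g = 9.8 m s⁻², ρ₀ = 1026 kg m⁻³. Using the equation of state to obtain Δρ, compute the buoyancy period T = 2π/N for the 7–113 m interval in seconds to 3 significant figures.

ΔT = -4.0 K, ΔS = +0.47 psu (deep − shallow).
Δρ/ρ₀ = −αΔT + βΔS = 8.80 × 10⁻⁴ + 3.525 × 10⁻⁴ = 1.2325 × 10⁻³, so Δρ ≈ 1.265 kg m⁻³.
N² = (g/ρ₀)·Δρ/Δz = g·(Δρ/ρ₀)/Δz = 9.8 × 1.2325 × 10⁻³ / 106 = 1.1395 × 10⁻⁴ s⁻².
N = √(1.1395 × 10⁻⁴) = 0.010675 rad s⁻¹ → T = 2π/N = 588.59 s ≈ 589 s.

589 s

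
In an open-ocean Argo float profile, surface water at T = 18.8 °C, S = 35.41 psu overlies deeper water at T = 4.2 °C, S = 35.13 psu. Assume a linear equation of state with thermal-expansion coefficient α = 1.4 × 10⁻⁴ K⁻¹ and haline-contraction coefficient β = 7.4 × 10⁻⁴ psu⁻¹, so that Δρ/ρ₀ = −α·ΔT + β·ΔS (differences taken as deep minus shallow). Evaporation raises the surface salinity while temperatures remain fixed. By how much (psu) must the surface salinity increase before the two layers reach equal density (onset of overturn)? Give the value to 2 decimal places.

2.48 psu

Neutral buoyancy requires −α(T_deep − T_surf) + β(S_deep − S_surf′) = 0.
S_surf′ = S_deep − (α/β)·ΔT = 35.13 − (1.4 × 10⁻⁴/7.4 × 10⁻⁴)·(-14.6) = 37.8922 psu.
Increase required: 37.8922 − 35.41 = 2.4822 psu.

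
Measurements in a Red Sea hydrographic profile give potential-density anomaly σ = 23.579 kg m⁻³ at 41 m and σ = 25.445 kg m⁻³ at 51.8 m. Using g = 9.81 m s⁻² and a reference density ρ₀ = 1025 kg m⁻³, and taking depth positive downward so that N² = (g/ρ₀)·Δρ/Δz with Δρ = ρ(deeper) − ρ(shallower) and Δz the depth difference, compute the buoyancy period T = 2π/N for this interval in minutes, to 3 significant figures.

2.58 min

Δρ = 1025.445 − 1023.579 = 1.866 kg m⁻³ over Δz = 51.8 − 41 = 10.8 m.
N² = (9.81/1025) × (1.866/10.8) = 1.6536 × 10⁻³ s⁻².
N = √(1.6536 × 10⁻³) = 0.040664 rad s⁻¹, so T = 2π/N = 154.51 s = 2.5752 min ≈ 2.58 min.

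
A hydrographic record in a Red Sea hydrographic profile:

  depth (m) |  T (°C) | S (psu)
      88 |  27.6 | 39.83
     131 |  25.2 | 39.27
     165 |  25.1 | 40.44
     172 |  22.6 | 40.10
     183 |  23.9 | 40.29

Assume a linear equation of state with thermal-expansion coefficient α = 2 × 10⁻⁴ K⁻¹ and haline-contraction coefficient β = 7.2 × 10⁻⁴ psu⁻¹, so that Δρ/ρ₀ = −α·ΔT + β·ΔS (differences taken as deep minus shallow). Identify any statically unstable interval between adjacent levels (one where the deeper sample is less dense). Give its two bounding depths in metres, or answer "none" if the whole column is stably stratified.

172–183 m

Evaluate Δρ/ρ₀ = −αΔT + βΔS across each adjacent pair:
  88–131 m: −αΔT+βΔS = −(2 × 10⁻⁴)(-2.4)+(7.2 × 10⁻⁴)(-0.56) = 7.7 × 10⁻⁵ → stable
  131–165 m: −αΔT+βΔS = −(2 × 10⁻⁴)(-0.1)+(7.2 × 10⁻⁴)(+1.17) = 8.6 × 10⁻⁴ → stable
  165–172 m: −αΔT+βΔS = −(2 × 10⁻⁴)(-2.5)+(7.2 × 10⁻⁴)(-0.34) = 2.6 × 10⁻⁴ → stable
  172–183 m: −αΔT+βΔS = −(2 × 10⁻⁴)(+1.3)+(7.2 × 10⁻⁴)(+0.19) = -1.2 × 10⁻⁴ → UNSTABLE
The 172–183 m interval has Δρ < 0: lighter water underlies denser water.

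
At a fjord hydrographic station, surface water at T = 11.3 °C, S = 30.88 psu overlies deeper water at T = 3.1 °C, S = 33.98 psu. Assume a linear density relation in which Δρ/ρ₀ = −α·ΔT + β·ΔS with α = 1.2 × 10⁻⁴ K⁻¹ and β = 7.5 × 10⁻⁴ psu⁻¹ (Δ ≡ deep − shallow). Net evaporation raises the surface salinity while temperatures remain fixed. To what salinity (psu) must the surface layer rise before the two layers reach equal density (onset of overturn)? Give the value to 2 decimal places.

Neutral buoyancy requires −α(T_deep − T_surf) + β(S_deep − S_surf′) = 0.
S_surf′ = S_deep − (α/β)·ΔT = 33.98 − (1.2 × 10⁻⁴/7.5 × 10⁻⁴)·(-8.2) = 35.2920 psu.
Increase required: 35.2920 − 30.88 = 4.4120 psu.

35.29 psu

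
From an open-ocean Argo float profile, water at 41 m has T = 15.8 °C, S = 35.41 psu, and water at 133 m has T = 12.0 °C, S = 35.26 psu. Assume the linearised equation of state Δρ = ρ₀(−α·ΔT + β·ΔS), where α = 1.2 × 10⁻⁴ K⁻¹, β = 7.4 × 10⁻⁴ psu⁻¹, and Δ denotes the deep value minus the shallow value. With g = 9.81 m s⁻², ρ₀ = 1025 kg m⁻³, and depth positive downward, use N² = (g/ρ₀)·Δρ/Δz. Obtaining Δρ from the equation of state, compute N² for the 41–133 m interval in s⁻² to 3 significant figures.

3.68 × 10⁻⁵ s⁻²

ΔT = -3.8 K, ΔS = -0.15 psu (deep − shallow).
Δρ/ρ₀ = −αΔT + βΔS = 4.56 × 10⁻⁴ − 1.11 × 10⁻⁴ = 3.45 × 10⁻⁴, so Δρ ≈ 0.3536 kg m⁻³.
N² = (g/ρ₀)·Δρ/Δz = g·(Δρ/ρ₀)/Δz = 9.81 × 3.45 × 10⁻⁴ / 92 = 3.6787 × 10⁻⁵ s⁻² ≈ 3.68 × 10⁻⁵ s⁻².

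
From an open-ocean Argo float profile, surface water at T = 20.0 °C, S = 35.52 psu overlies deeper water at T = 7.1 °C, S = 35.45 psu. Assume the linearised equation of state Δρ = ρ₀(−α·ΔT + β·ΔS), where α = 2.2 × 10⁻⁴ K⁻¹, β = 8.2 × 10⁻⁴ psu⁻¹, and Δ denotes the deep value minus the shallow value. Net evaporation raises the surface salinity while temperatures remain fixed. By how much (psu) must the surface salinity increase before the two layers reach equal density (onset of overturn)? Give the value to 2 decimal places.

Neutral buoyancy requires −α(T_deep − T_surf) + β(S_deep − S_surf′) = 0.
S_surf′ = S_deep − (α/β)·ΔT = 35.45 − (2.2 × 10⁻⁴/8.2 × 10⁻⁴)·(-12.9) = 38.9110 psu.
Increase required: 38.9110 − 35.52 = 3.3910 psu.

3.39 psu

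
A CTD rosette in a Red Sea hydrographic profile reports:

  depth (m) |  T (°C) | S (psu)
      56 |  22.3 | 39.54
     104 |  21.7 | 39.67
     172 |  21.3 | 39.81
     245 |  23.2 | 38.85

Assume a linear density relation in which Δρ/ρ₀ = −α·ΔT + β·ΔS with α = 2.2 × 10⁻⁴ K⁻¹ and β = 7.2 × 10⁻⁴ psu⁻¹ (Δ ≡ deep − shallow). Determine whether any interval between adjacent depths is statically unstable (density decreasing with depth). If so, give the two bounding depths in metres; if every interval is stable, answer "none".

172–245 m

Evaluate Δρ/ρ₀ = −αΔT + βΔS across each adjacent pair:
  56–104 m: −αΔT+βΔS = −(2.2 × 10⁻⁴)(-0.6)+(7.2 × 10⁻⁴)(+0.13) = 2.3 × 10⁻⁴ → stable
  104–172 m: −αΔT+βΔS = −(2.2 × 10⁻⁴)(-0.4)+(7.2 × 10⁻⁴)(+0.14) = 1.9 × 10⁻⁴ → stable
  172–245 m: −αΔT+βΔS = −(2.2 × 10⁻⁴)(+1.9)+(7.2 × 10⁻⁴)(-0.96) = -1.1 × 10⁻³ → UNSTABLE
The 172–245 m interval has Δρ < 0: lighter water underlies denser water.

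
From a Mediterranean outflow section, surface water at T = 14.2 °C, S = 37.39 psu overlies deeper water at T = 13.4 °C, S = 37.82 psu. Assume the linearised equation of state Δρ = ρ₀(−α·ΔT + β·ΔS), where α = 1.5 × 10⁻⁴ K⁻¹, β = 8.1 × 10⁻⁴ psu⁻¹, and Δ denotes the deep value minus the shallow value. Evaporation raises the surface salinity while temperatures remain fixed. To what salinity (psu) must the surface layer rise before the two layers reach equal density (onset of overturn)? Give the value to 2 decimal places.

Neutral buoyancy requires −α(T_deep − T_surf) + β(S_deep − S_surf′) = 0.
S_surf′ = S_deep − (α/β)·ΔT = 37.82 − (1.5 × 10⁻⁴/8.1 × 10⁻⁴)·(-0.8) = 37.9681 psu.
Increase required: 37.9681 − 37.39 = 0.5781 psu.

37.97 psu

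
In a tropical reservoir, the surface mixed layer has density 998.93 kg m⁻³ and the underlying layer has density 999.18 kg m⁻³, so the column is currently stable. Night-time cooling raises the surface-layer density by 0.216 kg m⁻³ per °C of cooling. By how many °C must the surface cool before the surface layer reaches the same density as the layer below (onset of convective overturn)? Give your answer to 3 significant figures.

Density deficit of the surface layer: 999.18 − 998.93 = 0.25 kg m⁻³.
Required change = 0.25 / 0.216 = 1.16 °C.

1.16 °C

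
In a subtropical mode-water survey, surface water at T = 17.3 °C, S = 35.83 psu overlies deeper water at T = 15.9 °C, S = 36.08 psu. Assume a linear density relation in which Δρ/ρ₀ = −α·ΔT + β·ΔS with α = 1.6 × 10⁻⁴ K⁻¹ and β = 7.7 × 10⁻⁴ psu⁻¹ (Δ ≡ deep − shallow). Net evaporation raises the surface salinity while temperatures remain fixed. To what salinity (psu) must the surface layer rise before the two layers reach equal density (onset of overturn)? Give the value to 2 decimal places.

Neutral buoyancy requires −α(T_deep − T_surf) + β(S_deep − S_surf′) = 0.
S_surf′ = S_deep − (α/β)·ΔT = 36.08 − (1.6 × 10⁻⁴/7.7 × 10⁻⁴)·(-1.4) = 36.3709 psu.
Increase required: 36.3709 − 35.83 = 0.5409 psu.

36.37 psu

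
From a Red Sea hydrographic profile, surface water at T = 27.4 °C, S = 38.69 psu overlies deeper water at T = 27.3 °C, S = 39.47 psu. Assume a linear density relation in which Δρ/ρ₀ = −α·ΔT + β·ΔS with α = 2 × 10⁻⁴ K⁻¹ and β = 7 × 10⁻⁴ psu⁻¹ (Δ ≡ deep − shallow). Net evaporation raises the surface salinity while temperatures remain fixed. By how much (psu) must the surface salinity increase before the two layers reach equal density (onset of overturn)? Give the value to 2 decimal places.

0.81 psu

Neutral buoyancy requires −α(T_deep − T_surf) + β(S_deep − S_surf′) = 0.
S_surf′ = S_deep − (α/β)·ΔT = 39.47 − (2 × 10⁻⁴/7 × 10⁻⁴)·(-0.1) = 39.4986 psu.
Increase required: 39.4986 − 38.69 = 0.8086 psu.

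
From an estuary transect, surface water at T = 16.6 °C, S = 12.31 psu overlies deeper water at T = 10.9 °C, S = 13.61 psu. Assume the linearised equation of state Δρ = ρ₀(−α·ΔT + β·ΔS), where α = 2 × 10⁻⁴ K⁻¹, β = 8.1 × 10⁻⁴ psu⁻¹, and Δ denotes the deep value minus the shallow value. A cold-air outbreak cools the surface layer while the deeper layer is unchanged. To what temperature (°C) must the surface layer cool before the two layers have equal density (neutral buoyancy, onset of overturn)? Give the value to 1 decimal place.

Neutral buoyancy requires Δρ = 0, i.e. −α(T_deep − T_surf′) + β(S_deep − S_surf) = 0.
T_surf′ = T_deep − (β/α)·ΔS = 10.9 − (8.1 × 10⁻⁴/2 × 10⁻⁴)·(+1.30) = 5.635 °C.
Cooling required: 16.6 − (5.635) = 10.965 °C.

5.6 °C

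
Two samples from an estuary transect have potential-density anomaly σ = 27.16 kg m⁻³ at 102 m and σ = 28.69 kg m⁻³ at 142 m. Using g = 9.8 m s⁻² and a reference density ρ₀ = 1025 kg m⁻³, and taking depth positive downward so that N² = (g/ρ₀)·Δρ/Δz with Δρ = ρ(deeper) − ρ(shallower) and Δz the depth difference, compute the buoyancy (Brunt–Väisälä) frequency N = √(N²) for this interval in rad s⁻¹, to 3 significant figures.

Δρ = 1028.69 − 1027.16 = 1.53 kg m⁻³ over Δz = 142 − 102 = 40 m.
N² = (9.8/1025) × (1.53/40) = 3.6571 × 10⁻⁴ s⁻².
N = √(3.6571 × 10⁻⁴) = 0.019124 rad s⁻¹ ≈ 0.0191 rad s⁻¹.

0.0191 rad s⁻¹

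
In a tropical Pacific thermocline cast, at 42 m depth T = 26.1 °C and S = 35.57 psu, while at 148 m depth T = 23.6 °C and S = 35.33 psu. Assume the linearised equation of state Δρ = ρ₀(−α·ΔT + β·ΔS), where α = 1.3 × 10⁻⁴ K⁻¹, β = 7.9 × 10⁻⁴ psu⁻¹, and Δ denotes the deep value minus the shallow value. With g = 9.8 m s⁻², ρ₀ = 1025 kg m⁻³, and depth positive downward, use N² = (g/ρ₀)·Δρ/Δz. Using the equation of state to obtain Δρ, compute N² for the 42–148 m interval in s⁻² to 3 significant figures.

ΔT = -2.5 K, ΔS = -0.24 psu (deep − shallow).
Δρ/ρ₀ = −αΔT + βΔS = 3.25 × 10⁻⁴ − 1.896 × 10⁻⁴ = 1.354 × 10⁻⁴, so Δρ ≈ 0.1388 kg m⁻³.
N² = (g/ρ₀)·Δρ/Δz = g·(Δρ/ρ₀)/Δz = 9.8 × 1.354 × 10⁻⁴ / 106 = 1.2518 × 10⁻⁵ s⁻² ≈ 1.25 × 10⁻⁵ s⁻².

1.25 × 10⁻⁵ s⁻²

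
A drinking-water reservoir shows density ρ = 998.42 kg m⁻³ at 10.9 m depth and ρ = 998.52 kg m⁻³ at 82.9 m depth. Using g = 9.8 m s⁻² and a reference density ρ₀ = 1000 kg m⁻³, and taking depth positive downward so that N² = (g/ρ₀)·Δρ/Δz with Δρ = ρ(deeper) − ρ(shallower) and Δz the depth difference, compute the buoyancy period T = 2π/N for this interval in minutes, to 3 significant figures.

Δρ = 998.52 − 998.42 = 0.10 kg m⁻³ over Δz = 82.9 − 10.9 = 72 m.
N² = (9.8/1000) × (0.10/72) = 1.3611 × 10⁻⁵ s⁻².
N = √(1.3611 × 10⁻⁵) = 3.6893 × 10⁻³ rad s⁻¹, so T = 2π/N = 1.7031 × 10³ s = 28.385 min ≈ 28.4 min.

28.4 min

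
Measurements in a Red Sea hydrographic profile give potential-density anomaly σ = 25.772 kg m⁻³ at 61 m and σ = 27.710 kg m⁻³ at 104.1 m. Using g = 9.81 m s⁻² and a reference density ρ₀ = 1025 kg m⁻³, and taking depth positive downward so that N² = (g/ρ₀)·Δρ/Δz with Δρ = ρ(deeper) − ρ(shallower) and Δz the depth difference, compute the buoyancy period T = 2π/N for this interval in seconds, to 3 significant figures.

Δρ = 1027.710 − 1025.772 = 1.938 kg m⁻³ over Δz = 104.1 − 61 = 43.1 m.
N² = (9.81/1025) × (1.938/43.1) = 4.3035 × 10⁻⁴ s⁻².
N = √(4.3035 × 10⁻⁴) = 0.020745 rad s⁻¹, so T = 2π/N = 302.88 s ≈ 303 s.

303 s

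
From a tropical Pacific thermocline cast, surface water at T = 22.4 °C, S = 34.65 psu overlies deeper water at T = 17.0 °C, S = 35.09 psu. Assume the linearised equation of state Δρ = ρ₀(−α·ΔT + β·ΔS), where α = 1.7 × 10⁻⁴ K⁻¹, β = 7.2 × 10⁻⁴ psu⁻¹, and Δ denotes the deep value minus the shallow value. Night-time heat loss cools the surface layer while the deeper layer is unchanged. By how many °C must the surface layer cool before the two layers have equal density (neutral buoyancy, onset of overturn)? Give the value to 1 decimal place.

7.3 °C

Neutral buoyancy requires Δρ = 0, i.e. −α(T_deep − T_surf′) + β(S_deep − S_surf) = 0.
T_surf′ = T_deep − (β/α)·ΔS = 17.0 − (7.2 × 10⁻⁴/1.7 × 10⁻⁴)·(+0.44) = 15.136 °C.
Cooling required: 22.4 − (15.136) = 7.264 °C.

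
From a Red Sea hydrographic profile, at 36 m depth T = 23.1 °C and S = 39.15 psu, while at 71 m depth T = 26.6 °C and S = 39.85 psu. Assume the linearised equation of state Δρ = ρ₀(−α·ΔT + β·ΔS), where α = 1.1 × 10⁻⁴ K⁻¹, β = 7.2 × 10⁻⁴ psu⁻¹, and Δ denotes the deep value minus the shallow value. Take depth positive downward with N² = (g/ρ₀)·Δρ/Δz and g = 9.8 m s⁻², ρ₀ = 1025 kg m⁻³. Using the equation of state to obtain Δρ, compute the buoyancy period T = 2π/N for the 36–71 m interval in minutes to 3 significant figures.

ΔT = +3.5 K, ΔS = +0.70 psu (deep − shallow).
Δρ/ρ₀ = −αΔT + βΔS = -3.85 × 10⁻⁴ + 5.04 × 10⁻⁴ = 1.19 × 10⁻⁴, so Δρ ≈ 0.1220 kg m⁻³.
N² = (g/ρ₀)·Δρ/Δz = g·(Δρ/ρ₀)/Δz = 9.8 × 1.19 × 10⁻⁴ / 35 = 3.3320 × 10⁻⁵ s⁻².
N = √(3.3320 × 10⁻⁵) = 5.7723 × 10⁻³ rad s⁻¹ → T = 2π/N = 1.0885 × 10³ s = 18.142 min ≈ 18.1 min.

18.1 min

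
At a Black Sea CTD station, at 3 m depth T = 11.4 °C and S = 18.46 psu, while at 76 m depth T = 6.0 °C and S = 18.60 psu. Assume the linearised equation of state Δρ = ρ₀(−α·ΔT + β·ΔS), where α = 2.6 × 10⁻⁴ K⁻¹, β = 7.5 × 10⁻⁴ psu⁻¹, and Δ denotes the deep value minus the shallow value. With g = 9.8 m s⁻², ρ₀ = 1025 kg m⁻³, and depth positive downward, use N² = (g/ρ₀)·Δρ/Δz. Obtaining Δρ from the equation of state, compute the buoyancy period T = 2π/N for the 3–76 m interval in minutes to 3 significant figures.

7.36 min

ΔT = -5.4 K, ΔS = +0.14 psu (deep − shallow).
Δρ/ρ₀ = −αΔT + βΔS = 1.404 × 10⁻³ + 1.05 × 10⁻⁴ = 1.509 × 10⁻³, so Δρ ≈ 1.547 kg m⁻³.
N² = (g/ρ₀)·Δρ/Δz = g·(Δρ/ρ₀)/Δz = 9.8 × 1.509 × 10⁻³ / 73 = 2.0258 × 10⁻⁴ s⁻².
N = √(2.0258 × 10⁻⁴) = 0.014233 rad s⁻¹ → T = 2π/N = 441.45 s = 7.3575 min ≈ 7.36 min.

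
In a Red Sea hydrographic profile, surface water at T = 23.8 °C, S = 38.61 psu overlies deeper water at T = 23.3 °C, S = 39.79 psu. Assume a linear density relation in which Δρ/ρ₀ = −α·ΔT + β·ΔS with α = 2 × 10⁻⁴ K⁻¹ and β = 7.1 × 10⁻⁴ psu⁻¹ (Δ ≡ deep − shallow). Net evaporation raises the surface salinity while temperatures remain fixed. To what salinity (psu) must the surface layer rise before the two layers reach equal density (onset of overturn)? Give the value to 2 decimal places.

Neutral buoyancy requires −α(T_deep − T_surf) + β(S_deep − S_surf′) = 0.
S_surf′ = S_deep − (α/β)·ΔT = 39.79 − (2 × 10⁻⁴/7.1 × 10⁻⁴)·(-0.5) = 39.9308 psu.
Increase required: 39.9308 − 38.61 = 1.3208 psu.

39.93 psu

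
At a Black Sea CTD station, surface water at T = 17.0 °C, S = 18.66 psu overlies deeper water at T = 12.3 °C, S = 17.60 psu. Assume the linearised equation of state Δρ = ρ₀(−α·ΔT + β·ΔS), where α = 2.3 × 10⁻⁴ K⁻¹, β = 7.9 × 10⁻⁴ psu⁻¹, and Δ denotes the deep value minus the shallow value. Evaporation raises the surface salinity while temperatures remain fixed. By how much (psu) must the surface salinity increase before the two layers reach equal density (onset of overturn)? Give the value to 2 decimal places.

0.31 psu

Neutral buoyancy requires −α(T_deep − T_surf) + β(S_deep − S_surf′) = 0.
S_surf′ = S_deep − (α/β)·ΔT = 17.60 − (2.3 × 10⁻⁴/7.9 × 10⁻⁴)·(-4.7) = 18.9684 psu.
Increase required: 18.9684 − 18.66 = 0.3084 psu.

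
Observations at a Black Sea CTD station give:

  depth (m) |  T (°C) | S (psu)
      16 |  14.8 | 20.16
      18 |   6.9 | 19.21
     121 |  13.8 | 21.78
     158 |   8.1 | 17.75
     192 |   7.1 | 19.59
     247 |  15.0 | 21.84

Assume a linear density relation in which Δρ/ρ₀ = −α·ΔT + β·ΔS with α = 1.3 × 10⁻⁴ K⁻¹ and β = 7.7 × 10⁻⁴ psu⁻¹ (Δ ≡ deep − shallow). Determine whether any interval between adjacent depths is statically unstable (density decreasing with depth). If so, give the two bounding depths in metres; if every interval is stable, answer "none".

Evaluate Δρ/ρ₀ = −αΔT + βΔS across each adjacent pair:
  16–18 m: −αΔT+βΔS = −(1.3 × 10⁻⁴)(-7.9)+(7.7 × 10⁻⁴)(-0.95) = 3.0 × 10⁻⁴ → stable
  18–121 m: −αΔT+βΔS = −(1.3 × 10⁻⁴)(+6.9)+(7.7 × 10⁻⁴)(+2.57) = 1.1 × 10⁻³ → stable
  121–158 m: −αΔT+βΔS = −(1.3 × 10⁻⁴)(-5.7)+(7.7 × 10⁻⁴)(-4.03) = -2.4 × 10⁻³ → UNSTABLE
  158–192 m: −αΔT+βΔS = −(1.3 × 10⁻⁴)(-1.0)+(7.7 × 10⁻⁴)(+1.84) = 1.5 × 10⁻³ → stable
  192–247 m: −αΔT+βΔS = −(1.3 × 10⁻⁴)(+7.9)+(7.7 × 10⁻⁴)(+2.25) = 7.1 × 10⁻⁴ → stable
The 121–158 m interval has Δρ < 0: lighter water underlies denser water.

121–158 m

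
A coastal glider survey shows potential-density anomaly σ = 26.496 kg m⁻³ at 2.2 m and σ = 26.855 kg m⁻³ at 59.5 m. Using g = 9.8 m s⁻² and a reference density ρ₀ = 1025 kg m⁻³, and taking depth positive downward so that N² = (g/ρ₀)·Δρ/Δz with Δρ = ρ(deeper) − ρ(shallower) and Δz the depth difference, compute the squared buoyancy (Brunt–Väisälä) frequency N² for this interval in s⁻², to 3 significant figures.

Δρ = 1026.855 − 1026.496 = 0.359 kg m⁻³ over Δz = 59.5 − 2.2 = 57.3 m.
N² = (9.8/1025) × (0.359/57.3) = 5.9902 × 10⁻⁵ s⁻² ≈ 5.99 × 10⁻⁵ s⁻².
A positive N² confirms static stability across the interval.

5.99 × 10⁻⁵ s⁻²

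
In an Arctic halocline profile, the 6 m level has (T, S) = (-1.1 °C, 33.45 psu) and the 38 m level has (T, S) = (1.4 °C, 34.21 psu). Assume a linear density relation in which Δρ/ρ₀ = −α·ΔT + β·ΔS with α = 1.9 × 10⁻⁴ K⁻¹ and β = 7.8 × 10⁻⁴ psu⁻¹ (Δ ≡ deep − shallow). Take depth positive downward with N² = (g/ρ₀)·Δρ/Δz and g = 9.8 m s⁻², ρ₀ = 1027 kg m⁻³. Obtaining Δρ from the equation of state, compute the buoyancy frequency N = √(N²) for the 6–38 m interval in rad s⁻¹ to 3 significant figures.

6.01 × 10⁻³ rad s⁻¹

ΔT = +2.5 K, ΔS = +0.76 psu (deep − shallow).
Δρ/ρ₀ = −αΔT + βΔS = -4.75 × 10⁻⁴ + 5.928 × 10⁻⁴ = 1.178 × 10⁻⁴, so Δρ ≈ 0.1210 kg m⁻³.
N² = (g/ρ₀)·Δρ/Δz = g·(Δρ/ρ₀)/Δz = 9.8 × 1.178 × 10⁻⁴ / 32 = 3.6076 × 10⁻⁵ s⁻².
N = √(3.6076 × 10⁻⁵) = 6.0063 × 10⁻³ rad s⁻¹ ≈ 6.01 × 10⁻³ rad s⁻¹.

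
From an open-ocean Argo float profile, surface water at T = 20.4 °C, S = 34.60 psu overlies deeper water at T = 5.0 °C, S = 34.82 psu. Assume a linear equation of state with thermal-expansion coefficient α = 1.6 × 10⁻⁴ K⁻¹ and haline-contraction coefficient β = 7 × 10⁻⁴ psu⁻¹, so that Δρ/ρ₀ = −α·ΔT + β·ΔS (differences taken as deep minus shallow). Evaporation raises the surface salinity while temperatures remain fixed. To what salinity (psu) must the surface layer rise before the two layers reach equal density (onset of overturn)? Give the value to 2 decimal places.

Neutral buoyancy requires −α(T_deep − T_surf) + β(S_deep − S_surf′) = 0.
S_surf′ = S_deep − (α/β)·ΔT = 34.82 − (1.6 × 10⁻⁴/7 × 10⁻⁴)·(-15.4) = 38.3400 psu.
Increase required: 38.3400 − 34.60 = 3.7400 psu.

38.34 psu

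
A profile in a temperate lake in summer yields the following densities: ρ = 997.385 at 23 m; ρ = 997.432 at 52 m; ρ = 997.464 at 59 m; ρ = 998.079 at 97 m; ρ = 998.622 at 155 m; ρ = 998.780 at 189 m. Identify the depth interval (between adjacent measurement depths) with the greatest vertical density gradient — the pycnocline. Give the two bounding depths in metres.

59–97 m

Compute the density gradient over each adjacent pair:
  23–52 m: Δρ/Δz = 0.047/29 = 1.6 × 10⁻³ kg m⁻⁴
  52–59 m: Δρ/Δz = 0.032/7 = 4.6 × 10⁻³ kg m⁻⁴
  59–97 m: Δρ/Δz = 0.615/38 = 0.016 kg m⁻⁴
  97–155 m: Δρ/Δz = 0.543/58 = 9.4 × 10⁻³ kg m⁻⁴
  155–189 m: Δρ/Δz = 0.158/34 = 4.6 × 10⁻³ kg m⁻⁴
The largest gradient is in the 59–97 m interval — the pycnocline.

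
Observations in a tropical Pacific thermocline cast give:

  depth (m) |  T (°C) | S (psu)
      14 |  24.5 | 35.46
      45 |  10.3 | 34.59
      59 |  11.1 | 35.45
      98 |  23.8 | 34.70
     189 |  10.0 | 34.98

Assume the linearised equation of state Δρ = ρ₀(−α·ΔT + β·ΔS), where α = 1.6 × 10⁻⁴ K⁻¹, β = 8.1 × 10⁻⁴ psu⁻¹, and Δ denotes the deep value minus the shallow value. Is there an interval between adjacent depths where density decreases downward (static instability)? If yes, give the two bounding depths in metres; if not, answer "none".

59–98 m

Evaluate Δρ/ρ₀ = −αΔT + βΔS across each adjacent pair:
  14–45 m: −αΔT+βΔS = −(1.6 × 10⁻⁴)(-14.2)+(8.1 × 10⁻⁴)(-0.87) = 1.6 × 10⁻³ → stable
  45–59 m: −αΔT+βΔS = −(1.6 × 10⁻⁴)(+0.8)+(8.1 × 10⁻⁴)(+0.86) = 5.7 × 10⁻⁴ → stable
  59–98 m: −αΔT+βΔS = −(1.6 × 10⁻⁴)(+12.7)+(8.1 × 10⁻⁴)(-0.75) = -2.6 × 10⁻³ → UNSTABLE
  98–189 m: −αΔT+βΔS = −(1.6 × 10⁻⁴)(-13.8)+(8.1 × 10⁻⁴)(+0.28) = 2.4 × 10⁻³ → stable
The 59–98 m interval has Δρ < 0: lighter water underlies denser water.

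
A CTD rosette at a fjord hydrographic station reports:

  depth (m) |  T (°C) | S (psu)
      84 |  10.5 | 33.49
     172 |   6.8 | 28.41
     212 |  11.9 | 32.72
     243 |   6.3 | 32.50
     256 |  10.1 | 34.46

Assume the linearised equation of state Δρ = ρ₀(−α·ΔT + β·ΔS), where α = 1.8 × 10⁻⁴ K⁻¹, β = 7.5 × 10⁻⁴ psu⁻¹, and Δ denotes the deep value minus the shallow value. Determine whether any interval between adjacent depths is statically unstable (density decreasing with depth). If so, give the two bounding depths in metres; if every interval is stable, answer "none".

Evaluate Δρ/ρ₀ = −αΔT + βΔS across each adjacent pair:
  84–172 m: −αΔT+βΔS = −(1.8 × 10⁻⁴)(-3.7)+(7.5 × 10⁻⁴)(-5.08) = -3.1 × 10⁻³ → UNSTABLE
  172–212 m: −αΔT+βΔS = −(1.8 × 10⁻⁴)(+5.1)+(7.5 × 10⁻⁴)(+4.31) = 2.3 × 10⁻³ → stable
  212–243 m: −αΔT+βΔS = −(1.8 × 10⁻⁴)(-5.6)+(7.5 × 10⁻⁴)(-0.22) = 8.4 × 10⁻⁴ → stable
  243–256 m: −αΔT+βΔS = −(1.8 × 10⁻⁴)(+3.8)+(7.5 × 10⁻⁴)(+1.96) = 7.9 × 10⁻⁴ → stable
The 84–172 m interval has Δρ < 0: lighter water underlies denser water.

84–172 m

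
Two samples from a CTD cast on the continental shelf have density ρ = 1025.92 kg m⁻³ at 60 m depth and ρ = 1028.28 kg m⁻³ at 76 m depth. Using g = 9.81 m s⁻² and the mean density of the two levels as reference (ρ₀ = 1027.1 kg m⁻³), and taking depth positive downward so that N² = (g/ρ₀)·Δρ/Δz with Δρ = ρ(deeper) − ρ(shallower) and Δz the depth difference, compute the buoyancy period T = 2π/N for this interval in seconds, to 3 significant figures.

167 s

Δρ = 1028.28 − 1025.92 = 2.36 kg m⁻³ over Δz = 76 − 60 = 16 m.
N² = (9.81/1027.1) × (2.36/16) = 1.4088 × 10⁻³ s⁻².
N = √(1.4088 × 10⁻³) = 0.037534 rad s⁻¹, so T = 2π/N = 167.40 s ≈ 167 s.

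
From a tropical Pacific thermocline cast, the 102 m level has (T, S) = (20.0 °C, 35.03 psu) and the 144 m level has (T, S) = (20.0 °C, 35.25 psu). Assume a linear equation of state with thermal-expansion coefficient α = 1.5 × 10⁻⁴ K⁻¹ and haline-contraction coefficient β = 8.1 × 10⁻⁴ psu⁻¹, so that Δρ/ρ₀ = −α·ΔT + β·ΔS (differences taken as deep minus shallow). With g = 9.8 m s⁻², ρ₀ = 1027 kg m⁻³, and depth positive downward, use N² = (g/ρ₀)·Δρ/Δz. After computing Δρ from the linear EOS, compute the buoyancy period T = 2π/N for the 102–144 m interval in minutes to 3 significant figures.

16.2 min

ΔT = +0.0 K, ΔS = +0.22 psu (deep − shallow).
Δρ/ρ₀ = −αΔT + βΔS = 0 + 1.782 × 10⁻⁴ = 1.782 × 10⁻⁴, so Δρ ≈ 0.1830 kg m⁻³.
N² = (g/ρ₀)·Δρ/Δz = g·(Δρ/ρ₀)/Δz = 9.8 × 1.782 × 10⁻⁴ / 42 = 4.1580 × 10⁻⁵ s⁻².
N = √(4.1580 × 10⁻⁵) = 6.4483 × 10⁻³ rad s⁻¹ → T = 2π/N = 974.39 s = 16.240 min ≈ 16.2 min.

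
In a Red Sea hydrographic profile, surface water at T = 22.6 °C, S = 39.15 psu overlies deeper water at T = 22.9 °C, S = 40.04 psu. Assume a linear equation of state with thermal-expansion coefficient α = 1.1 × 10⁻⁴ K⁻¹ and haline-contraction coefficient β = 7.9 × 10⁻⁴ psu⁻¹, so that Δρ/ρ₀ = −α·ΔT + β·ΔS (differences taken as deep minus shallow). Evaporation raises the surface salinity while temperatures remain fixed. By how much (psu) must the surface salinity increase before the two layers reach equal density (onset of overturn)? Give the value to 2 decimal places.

Neutral buoyancy requires −α(T_deep − T_surf) + β(S_deep − S_surf′) = 0.
S_surf′ = S_deep − (α/β)·ΔT = 40.04 − (1.1 × 10⁻⁴/7.9 × 10⁻⁴)·(+0.3) = 39.9982 psu.
Increase required: 39.9982 − 39.15 = 0.8482 psu.

0.85 psu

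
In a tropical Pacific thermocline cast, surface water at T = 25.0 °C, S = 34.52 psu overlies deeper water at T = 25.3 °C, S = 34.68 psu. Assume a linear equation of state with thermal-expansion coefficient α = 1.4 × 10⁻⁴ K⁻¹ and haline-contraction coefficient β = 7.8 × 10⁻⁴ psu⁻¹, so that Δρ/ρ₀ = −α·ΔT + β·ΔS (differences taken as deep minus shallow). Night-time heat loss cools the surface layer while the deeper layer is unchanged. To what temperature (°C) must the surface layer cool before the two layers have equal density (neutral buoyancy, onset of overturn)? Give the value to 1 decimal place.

Neutral buoyancy requires Δρ = 0, i.e. −α(T_deep − T_surf′) + β(S_deep − S_surf) = 0.
T_surf′ = T_deep − (β/α)·ΔS = 25.3 − (7.8 × 10⁻⁴/1.4 × 10⁻⁴)·(+0.16) = 24.409 °C.
Cooling required: 25.0 − (24.409) = 0.591 °C.

24.4 °C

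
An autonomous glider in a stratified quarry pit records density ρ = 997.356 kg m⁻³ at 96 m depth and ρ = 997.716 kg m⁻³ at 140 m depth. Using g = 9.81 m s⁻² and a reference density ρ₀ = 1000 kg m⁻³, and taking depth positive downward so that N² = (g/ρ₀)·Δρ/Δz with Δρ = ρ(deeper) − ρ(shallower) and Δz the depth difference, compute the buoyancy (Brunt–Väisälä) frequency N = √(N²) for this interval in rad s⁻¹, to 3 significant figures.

8.96 × 10⁻³ rad s⁻¹

Δρ = 997.716 − 997.356 = 0.360 kg m⁻³ over Δz = 140 − 96 = 44 m.
N² = (9.81/1000) × (0.360/44) = 8.0264 × 10⁻⁵ s⁻².
N = √(8.0264 × 10⁻⁵) = 8.9590 × 10⁻³ rad s⁻¹ ≈ 8.96 × 10⁻³ rad s⁻¹.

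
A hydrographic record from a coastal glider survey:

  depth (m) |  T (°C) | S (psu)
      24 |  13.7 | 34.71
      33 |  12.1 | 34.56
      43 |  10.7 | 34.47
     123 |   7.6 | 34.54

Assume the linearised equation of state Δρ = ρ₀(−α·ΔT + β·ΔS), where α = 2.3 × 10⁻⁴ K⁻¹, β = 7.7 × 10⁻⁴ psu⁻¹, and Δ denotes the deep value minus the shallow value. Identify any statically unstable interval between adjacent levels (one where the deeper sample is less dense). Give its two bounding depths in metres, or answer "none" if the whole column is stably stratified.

none

Evaluate Δρ/ρ₀ = −αΔT + βΔS across each adjacent pair:
  24–33 m: −αΔT+βΔS = −(2.3 × 10⁻⁴)(-1.6)+(7.7 × 10⁻⁴)(-0.15) = 2.5 × 10⁻⁴ → stable
  33–43 m: −αΔT+βΔS = −(2.3 × 10⁻⁴)(-1.4)+(7.7 × 10⁻⁴)(-0.09) = 2.5 × 10⁻⁴ → stable
  43–123 m: −αΔT+βΔS = −(2.3 × 10⁻⁴)(-3.1)+(7.7 × 10⁻⁴)(+0.07) = 7.7 × 10⁻⁴ → stable
Every interval has Δρ > 0: the column is stably stratified throughout.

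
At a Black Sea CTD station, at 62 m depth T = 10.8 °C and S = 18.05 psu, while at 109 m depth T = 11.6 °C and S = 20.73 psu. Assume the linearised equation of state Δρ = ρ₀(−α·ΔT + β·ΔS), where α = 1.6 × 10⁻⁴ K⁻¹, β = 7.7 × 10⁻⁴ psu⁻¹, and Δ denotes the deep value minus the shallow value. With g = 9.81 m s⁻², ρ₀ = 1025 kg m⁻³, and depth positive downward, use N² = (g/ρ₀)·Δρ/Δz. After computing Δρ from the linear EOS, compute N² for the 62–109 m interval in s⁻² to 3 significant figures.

ΔT = +0.8 K, ΔS = +2.68 psu (deep − shallow).
Δρ/ρ₀ = −αΔT + βΔS = -1.28 × 10⁻⁴ + 2.0636 × 10⁻³ = 1.9356 × 10⁻³, so Δρ ≈ 1.984 kg m⁻³.
N² = (g/ρ₀)·Δρ/Δz = g·(Δρ/ρ₀)/Δz = 9.81 × 1.9356 × 10⁻³ / 47 = 4.0401 × 10⁻⁴ s⁻² ≈ 4.04 × 10⁻⁴ s⁻².

4.04 × 10⁻⁴ s⁻²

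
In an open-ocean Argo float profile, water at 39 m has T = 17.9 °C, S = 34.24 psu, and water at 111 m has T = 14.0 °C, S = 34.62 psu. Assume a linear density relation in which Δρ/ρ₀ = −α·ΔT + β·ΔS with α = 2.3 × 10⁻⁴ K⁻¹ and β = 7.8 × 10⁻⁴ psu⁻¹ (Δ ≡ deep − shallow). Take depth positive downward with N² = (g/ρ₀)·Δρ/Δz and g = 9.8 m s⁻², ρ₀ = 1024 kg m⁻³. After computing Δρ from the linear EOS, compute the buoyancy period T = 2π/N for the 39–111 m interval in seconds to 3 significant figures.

493 s

ΔT = -3.9 K, ΔS = +0.38 psu (deep − shallow).
Δρ/ρ₀ = −αΔT + βΔS = 8.97 × 10⁻⁴ + 2.964 × 10⁻⁴ = 1.1934 × 10⁻³, so Δρ ≈ 1.222 kg m⁻³.
N² = (g/ρ₀)·Δρ/Δz = g·(Δρ/ρ₀)/Δz = 9.8 × 1.1934 × 10⁻³ / 72 = 1.6244 × 10⁻⁴ s⁻².
N = √(1.6244 × 10⁻⁴) = 0.012745 rad s⁻¹ → T = 2π/N = 492.99 s ≈ 493 s.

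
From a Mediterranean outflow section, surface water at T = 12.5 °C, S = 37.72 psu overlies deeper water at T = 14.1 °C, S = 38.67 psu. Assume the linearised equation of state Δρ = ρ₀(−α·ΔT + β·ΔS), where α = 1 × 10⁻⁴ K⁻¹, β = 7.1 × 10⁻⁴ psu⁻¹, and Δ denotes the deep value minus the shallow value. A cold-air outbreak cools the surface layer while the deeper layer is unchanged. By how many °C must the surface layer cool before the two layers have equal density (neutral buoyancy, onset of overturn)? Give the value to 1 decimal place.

Neutral buoyancy requires Δρ = 0, i.e. −α(T_deep − T_surf′) + β(S_deep − S_surf) = 0.
T_surf′ = T_deep − (β/α)·ΔS = 14.1 − (7.1 × 10⁻⁴/1 × 10⁻⁴)·(+0.95) = 7.355 °C.
Cooling required: 12.5 − (7.355) = 5.145 °C.

5.1 °C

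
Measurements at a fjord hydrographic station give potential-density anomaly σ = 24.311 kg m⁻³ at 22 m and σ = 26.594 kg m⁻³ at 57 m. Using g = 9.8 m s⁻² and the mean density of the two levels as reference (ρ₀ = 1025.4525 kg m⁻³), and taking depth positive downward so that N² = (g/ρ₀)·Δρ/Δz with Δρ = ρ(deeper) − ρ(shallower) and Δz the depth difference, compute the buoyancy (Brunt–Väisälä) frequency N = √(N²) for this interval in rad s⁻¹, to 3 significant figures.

0.0250 rad s⁻¹

Δρ = 1026.594 − 1024.311 = 2.283 kg m⁻³ over Δz = 57 − 22 = 35 m.
N² = (9.8/1025.4525) × (2.283/35) = 6.2337 × 10⁻⁴ s⁻².
N = √(6.2337 × 10⁻⁴) = 0.024967 rad s⁻¹ ≈ 0.0250 rad s⁻¹.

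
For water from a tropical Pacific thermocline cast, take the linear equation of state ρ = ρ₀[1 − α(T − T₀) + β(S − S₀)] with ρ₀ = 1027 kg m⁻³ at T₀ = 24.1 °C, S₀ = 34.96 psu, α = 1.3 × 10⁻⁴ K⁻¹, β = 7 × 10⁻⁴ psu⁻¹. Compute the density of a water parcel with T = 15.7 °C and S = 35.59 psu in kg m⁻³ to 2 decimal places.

T − T₀ = -8.4 K, S − S₀ = +0.63 psu.
Bracket = 1 − α·(-8.4) + β·(+0.63) = 1 + (1.533 × 10⁻³) = 1.0015330.
ρ = 1027 × 1.0015330 = 1028.57 kg m⁻³.

1028.57 kg m⁻³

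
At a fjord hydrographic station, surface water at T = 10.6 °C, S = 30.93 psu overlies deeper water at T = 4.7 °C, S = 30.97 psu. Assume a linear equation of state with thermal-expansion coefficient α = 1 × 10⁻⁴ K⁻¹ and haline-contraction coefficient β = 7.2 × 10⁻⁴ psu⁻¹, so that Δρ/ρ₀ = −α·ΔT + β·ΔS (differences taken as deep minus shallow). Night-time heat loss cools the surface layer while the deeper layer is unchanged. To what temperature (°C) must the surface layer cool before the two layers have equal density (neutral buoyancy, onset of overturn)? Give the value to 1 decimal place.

4.4 °C

Neutral buoyancy requires Δρ = 0, i.e. −α(T_deep − T_surf′) + β(S_deep − S_surf) = 0.
T_surf′ = T_deep − (β/α)·ΔS = 4.7 − (7.2 × 10⁻⁴/1 × 10⁻⁴)·(+0.04) = 4.412 °C.
Cooling required: 10.6 − (4.412) = 6.188 °C.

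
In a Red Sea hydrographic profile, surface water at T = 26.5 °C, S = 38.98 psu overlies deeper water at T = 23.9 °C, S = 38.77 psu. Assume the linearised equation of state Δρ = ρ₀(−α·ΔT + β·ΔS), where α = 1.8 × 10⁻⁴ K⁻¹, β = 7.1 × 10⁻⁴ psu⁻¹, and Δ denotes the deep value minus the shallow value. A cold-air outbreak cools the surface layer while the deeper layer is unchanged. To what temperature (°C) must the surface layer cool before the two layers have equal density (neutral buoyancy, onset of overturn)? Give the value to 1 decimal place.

24.7 °C

Neutral buoyancy requires Δρ = 0, i.e. −α(T_deep − T_surf′) + β(S_deep − S_surf) = 0.
T_surf′ = T_deep − (β/α)·ΔS = 23.9 − (7.1 × 10⁻⁴/1.8 × 10⁻⁴)·(-0.21) = 24.728 °C.
Cooling required: 26.5 − (24.728) = 1.772 °C.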